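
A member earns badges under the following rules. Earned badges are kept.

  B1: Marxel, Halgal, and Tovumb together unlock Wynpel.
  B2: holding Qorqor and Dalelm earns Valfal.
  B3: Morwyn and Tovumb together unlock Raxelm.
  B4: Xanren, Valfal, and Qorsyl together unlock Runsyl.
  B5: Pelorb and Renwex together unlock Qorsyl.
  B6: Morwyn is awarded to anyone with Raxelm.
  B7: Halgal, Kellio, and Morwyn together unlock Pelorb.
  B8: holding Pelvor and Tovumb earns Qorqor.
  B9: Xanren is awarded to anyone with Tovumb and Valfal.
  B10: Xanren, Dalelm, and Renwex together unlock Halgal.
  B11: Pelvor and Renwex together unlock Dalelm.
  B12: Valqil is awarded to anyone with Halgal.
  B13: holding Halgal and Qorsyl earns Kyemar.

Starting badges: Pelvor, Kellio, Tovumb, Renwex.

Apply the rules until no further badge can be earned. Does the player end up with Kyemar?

No

Kyemar would need Halgal and Qorsyl (B13), but Qorsyl is never earned.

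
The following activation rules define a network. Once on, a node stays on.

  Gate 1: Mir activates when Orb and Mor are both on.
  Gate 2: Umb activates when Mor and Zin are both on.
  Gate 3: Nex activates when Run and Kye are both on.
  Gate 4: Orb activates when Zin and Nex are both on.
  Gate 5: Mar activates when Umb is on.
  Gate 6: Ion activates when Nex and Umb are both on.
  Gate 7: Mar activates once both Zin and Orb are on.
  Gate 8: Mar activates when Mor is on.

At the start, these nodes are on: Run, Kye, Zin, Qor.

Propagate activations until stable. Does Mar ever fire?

Yes

Run and Kye are on, so Nex activates (Gate 3).
Gate 4: Zin and Nex on → Orb on.
Gate 7: Zin and Orb on → Mar on.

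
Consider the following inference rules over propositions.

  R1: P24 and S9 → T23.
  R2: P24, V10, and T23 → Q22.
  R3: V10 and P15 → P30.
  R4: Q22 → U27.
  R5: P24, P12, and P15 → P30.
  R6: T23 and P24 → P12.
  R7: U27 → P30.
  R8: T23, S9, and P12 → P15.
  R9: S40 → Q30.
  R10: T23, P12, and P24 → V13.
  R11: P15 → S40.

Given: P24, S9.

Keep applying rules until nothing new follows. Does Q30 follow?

P24 and S9 hold, so T23 follows (R1).
T23 and P24 hold, so P12 follows (R6).
T23, S9, and P12 hold, so P15 follows (R8).
From P15, R11 gives S40.
From S40, R9 gives Q30.

Yes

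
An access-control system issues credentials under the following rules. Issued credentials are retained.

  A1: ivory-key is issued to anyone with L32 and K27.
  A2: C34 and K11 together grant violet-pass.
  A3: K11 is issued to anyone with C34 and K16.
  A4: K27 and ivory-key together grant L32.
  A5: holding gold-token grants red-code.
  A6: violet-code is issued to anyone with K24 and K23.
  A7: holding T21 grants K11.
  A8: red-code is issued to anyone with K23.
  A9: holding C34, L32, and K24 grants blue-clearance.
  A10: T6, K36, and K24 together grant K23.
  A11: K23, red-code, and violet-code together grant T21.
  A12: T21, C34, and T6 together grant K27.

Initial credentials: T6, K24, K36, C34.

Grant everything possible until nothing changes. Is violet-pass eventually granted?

Holding T6, K36, and K24 grants K23 (A10).
Holding K23 grants red-code (A8).
Holding K24 and K23 grants violet-code (A6).
Holding K23, red-code, and violet-code grants T21 (A11).
Holding T21 grants K11 (A7).
Holding C34 and K11 grants violet-pass (A2).

Yes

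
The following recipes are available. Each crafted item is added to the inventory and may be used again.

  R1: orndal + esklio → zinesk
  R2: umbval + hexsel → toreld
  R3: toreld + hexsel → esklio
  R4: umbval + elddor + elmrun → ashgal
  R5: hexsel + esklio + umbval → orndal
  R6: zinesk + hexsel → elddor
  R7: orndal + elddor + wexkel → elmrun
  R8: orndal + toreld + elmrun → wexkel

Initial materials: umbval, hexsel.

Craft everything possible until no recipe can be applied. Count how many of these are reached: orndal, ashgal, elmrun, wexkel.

umbval + hexsel → toreld (R2).
Using R3, toreld and hexsel make esklio.
Using R5, hexsel, esklio, and umbval make orndal.
orndal: reached.
ashgal would need umbval, elddor, and elmrun (R4), but elmrun is never obtained.
elmrun would need orndal, elddor, and wexkel (R7), but wexkel is never obtained.
wexkel would need orndal, toreld, and elmrun (R8), but elmrun is never obtained.
Reached: orndal — 1 of the 4.

1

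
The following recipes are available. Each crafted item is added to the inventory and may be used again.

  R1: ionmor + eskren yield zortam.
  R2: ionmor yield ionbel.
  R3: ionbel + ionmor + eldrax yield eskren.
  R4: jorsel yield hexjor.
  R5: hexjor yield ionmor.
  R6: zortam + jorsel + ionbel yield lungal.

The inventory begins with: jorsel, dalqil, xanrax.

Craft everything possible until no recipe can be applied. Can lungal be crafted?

lungal would need zortam, jorsel, and ionbel (R6), but zortam is never obtained.

No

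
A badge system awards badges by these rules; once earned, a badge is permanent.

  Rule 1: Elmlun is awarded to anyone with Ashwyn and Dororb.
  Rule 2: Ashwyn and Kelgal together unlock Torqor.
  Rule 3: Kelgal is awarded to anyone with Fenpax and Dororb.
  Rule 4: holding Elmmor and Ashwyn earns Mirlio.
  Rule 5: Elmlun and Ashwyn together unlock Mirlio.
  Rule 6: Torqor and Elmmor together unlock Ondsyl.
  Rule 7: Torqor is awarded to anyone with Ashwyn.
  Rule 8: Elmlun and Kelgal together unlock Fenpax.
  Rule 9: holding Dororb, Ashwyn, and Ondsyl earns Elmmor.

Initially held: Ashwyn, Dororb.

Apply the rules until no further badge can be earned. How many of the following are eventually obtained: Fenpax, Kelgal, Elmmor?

Fenpax would need Elmlun and Kelgal (Rule 8), but Kelgal is never earned.
Kelgal would need Fenpax and Dororb (Rule 3), but Fenpax is never earned.
Elmmor would need Dororb, Ashwyn, and Ondsyl (Rule 9), but Ondsyl is never earned.
None of the 3 are reached.

0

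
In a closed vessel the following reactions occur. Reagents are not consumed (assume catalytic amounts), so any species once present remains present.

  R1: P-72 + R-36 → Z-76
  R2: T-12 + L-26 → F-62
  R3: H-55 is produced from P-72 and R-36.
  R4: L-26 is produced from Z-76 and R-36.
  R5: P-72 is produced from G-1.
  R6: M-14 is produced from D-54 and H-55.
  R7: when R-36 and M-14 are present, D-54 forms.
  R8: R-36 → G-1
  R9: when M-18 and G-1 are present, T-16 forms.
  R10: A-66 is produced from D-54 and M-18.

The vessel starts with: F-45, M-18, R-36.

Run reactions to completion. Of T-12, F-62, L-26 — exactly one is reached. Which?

R-36 present → G-1 forms (R8).
G-1 present → P-72 forms (R5).
P-72 and R-36 present → Z-76 forms (R1).
Z-76 and R-36 present → L-26 forms (R4).
No rule produces T-12, and it is not given. F-62 would need T-12 and L-26 (R2), but T-12 never forms.

L-26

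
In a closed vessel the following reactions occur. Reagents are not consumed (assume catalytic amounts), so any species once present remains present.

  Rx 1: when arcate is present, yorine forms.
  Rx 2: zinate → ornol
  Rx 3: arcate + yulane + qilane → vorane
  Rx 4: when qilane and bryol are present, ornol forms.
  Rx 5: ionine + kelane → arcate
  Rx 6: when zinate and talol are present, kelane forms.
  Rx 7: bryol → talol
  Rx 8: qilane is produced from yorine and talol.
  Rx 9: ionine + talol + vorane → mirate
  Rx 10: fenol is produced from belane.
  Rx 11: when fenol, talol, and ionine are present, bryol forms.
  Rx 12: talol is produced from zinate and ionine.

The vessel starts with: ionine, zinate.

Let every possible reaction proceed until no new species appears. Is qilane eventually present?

Yes

zinate and ionine present → talol forms (Rx 12).
zinate and talol present → kelane forms (Rx 6).
ionine and kelane present → arcate forms (Rx 5).
arcate present → yorine forms (Rx 1).
yorine and talol present → qilane forms (Rx 8).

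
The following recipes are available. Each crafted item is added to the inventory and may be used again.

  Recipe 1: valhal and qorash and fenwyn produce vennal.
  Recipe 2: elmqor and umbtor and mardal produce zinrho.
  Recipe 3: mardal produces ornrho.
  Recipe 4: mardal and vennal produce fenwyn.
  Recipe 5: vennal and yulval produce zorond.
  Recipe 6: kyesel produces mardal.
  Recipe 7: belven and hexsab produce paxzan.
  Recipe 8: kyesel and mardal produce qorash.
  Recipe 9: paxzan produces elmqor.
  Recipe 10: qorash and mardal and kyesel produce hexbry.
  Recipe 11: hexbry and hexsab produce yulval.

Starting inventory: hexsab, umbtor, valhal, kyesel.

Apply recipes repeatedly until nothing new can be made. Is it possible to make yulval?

Yes

kyesel → mardal (Recipe 6).
Using Recipe 8, kyesel and mardal make qorash.
Using Recipe 10, qorash, mardal, and kyesel make hexbry.
hexbry and hexsab → yulval (Recipe 11).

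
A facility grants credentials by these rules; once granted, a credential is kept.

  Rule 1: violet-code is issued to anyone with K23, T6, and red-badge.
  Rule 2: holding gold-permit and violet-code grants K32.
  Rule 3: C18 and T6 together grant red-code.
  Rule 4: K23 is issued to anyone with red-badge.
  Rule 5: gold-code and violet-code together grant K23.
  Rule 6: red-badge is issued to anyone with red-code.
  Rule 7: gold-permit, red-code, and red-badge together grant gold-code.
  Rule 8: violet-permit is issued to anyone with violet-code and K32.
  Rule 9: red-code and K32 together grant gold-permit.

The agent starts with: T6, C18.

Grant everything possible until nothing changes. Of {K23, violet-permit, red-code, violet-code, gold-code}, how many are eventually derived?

3

Holding C18 and T6 grants red-code (Rule 3).
Holding red-code grants red-badge (Rule 6).
Holding red-badge grants K23 (Rule 4).
Holding K23, T6, and red-badge grants violet-code (Rule 1).
K23: reached.
violet-permit would need violet-code and K32 (Rule 8), but K32 is never granted.
red-code: reached.
violet-code: reached.
gold-code would need gold-permit, red-code, and red-badge (Rule 7), but gold-permit is never granted.
Reached: K23, red-code, and violet-code — 3 of the 5.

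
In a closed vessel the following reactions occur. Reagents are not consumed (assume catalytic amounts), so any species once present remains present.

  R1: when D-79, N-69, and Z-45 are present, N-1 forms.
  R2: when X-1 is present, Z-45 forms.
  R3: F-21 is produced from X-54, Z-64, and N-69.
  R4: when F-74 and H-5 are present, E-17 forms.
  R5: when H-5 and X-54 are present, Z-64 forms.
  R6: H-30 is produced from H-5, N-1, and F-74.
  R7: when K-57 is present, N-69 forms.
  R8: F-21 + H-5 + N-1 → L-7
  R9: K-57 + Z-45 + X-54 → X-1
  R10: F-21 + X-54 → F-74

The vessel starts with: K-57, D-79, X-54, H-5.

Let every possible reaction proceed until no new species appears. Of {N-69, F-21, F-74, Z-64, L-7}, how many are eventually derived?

4

H-5 and X-54 present → Z-64 forms (R5).
K-57 present → N-69 forms (R7).
X-54, Z-64, and N-69 present → F-21 forms (R3).
F-21 and X-54 present → F-74 forms (R10).
N-69: reached.
F-21: reached.
F-74: reached.
Z-64: reached.
L-7 would need F-21, H-5, and N-1 (R8), but N-1 never forms.
Reached: N-69, F-21, F-74, and Z-64 — 4 of the 5.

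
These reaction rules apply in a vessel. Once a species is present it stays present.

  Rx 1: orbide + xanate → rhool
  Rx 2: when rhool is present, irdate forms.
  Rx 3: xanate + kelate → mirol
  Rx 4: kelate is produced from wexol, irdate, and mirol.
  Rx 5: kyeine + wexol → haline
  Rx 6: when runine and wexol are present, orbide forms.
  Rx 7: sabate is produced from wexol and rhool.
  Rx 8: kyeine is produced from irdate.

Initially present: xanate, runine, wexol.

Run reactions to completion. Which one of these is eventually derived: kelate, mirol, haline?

haline

runine and wexol present → orbide forms (Rx 6).
orbide and xanate present → rhool forms (Rx 1).
rhool present → irdate forms (Rx 2).
irdate present → kyeine forms (Rx 8).
kyeine and wexol present → haline forms (Rx 5).
kelate would need wexol, irdate, and mirol (Rx 4), but mirol never forms. mirol would need xanate and kelate (Rx 3), but kelate never forms.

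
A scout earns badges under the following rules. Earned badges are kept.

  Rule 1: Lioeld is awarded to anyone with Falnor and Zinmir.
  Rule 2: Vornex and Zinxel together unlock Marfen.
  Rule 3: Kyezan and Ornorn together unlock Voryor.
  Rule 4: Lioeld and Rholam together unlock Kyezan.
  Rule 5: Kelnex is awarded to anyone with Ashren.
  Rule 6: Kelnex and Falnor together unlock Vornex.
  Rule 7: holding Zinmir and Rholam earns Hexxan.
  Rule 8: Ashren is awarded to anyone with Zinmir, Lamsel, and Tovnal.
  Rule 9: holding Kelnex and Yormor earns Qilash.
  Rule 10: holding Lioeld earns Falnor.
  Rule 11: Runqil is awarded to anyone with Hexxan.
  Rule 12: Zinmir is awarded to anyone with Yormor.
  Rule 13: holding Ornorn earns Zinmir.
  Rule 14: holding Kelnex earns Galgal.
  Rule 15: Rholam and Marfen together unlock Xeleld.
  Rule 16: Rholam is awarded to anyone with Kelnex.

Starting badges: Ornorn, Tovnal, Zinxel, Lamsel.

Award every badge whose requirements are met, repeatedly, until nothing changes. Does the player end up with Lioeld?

Lioeld would need Falnor and Zinmir (Rule 1), but Falnor is never earned.

No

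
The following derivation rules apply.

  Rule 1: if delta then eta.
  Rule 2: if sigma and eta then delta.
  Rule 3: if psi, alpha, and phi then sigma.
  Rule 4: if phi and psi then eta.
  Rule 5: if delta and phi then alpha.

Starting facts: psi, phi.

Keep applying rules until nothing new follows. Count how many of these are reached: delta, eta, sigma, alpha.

phi and psi hold, so eta follows (Rule 4).
delta would need sigma and eta (Rule 2), but sigma is never established.
eta: reached.
sigma would need psi, alpha, and phi (Rule 3), but alpha is never established.
alpha would need delta and phi (Rule 5), but delta is never established.
Reached: eta — 1 of the 4.

1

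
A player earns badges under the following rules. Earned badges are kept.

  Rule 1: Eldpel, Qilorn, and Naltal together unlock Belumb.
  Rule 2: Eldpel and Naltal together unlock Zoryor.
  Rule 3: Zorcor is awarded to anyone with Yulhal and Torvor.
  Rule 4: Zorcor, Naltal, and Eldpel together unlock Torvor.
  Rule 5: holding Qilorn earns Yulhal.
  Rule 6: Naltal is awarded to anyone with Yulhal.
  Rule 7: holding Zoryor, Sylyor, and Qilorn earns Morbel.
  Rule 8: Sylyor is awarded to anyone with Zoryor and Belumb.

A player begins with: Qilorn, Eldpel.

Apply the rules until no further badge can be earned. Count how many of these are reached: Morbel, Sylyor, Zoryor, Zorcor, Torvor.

With Qilorn, Yulhal is earned (Rule 5).
With Yulhal, Naltal is earned (Rule 6).
With Eldpel and Naltal, Zoryor is earned (Rule 2).
With Eldpel, Qilorn, and Naltal, Belumb is earned (Rule 1).
With Zoryor and Belumb, Sylyor is earned (Rule 8).
With Zoryor, Sylyor, and Qilorn, Morbel is earned (Rule 7).
Morbel: reached.
Sylyor: reached.
Zoryor: reached.
Zorcor would need Yulhal and Torvor (Rule 3), but Torvor is never earned.
Torvor would need Zorcor, Naltal, and Eldpel (Rule 4), but Zorcor is never earned.
Reached: Morbel, Sylyor, and Zoryor — 3 of the 5.

3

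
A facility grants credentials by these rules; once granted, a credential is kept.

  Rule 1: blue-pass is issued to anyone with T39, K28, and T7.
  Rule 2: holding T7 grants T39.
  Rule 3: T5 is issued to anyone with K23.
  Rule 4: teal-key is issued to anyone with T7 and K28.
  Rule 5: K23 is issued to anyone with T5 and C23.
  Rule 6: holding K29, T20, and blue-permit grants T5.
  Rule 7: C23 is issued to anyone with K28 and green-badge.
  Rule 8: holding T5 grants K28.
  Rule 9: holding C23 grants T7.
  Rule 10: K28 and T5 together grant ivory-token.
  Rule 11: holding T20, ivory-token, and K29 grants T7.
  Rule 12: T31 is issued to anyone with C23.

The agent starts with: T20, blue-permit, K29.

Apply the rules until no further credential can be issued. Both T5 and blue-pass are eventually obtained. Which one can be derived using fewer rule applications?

T5

T5: Holding K29, T20, and blue-permit grants T5 (Rule 6). [1 rule application]
blue-pass: Holding K29, T20, and blue-permit grants T5 (Rule 6). Holding T5 grants K28 (Rule 8). Holding K28 and T5 grants ivory-token (Rule 10). Holding T20, ivory-token, and K29 grants T7 (Rule 11). Holding T7 grants T39 (Rule 2). Holding T39, K28, and T7 grants blue-pass (Rule 1). [6 rule applications]
T5 needs fewer.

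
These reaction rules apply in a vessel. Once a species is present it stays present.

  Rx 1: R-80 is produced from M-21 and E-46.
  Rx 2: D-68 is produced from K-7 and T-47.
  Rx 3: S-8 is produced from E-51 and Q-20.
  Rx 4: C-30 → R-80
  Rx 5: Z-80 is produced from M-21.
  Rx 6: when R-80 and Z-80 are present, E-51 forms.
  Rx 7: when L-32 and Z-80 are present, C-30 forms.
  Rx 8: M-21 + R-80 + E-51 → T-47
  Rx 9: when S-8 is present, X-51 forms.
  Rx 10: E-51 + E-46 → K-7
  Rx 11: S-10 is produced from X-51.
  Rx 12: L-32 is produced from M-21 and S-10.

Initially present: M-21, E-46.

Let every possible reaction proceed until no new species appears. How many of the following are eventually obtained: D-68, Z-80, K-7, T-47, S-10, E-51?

5

M-21 present → Z-80 forms (Rx 5).
M-21 and E-46 present → R-80 forms (Rx 1).
R-80 and Z-80 present → E-51 forms (Rx 6).
M-21, R-80, and E-51 present → T-47 forms (Rx 8).
E-51 and E-46 present → K-7 forms (Rx 10).
K-7 and T-47 present → D-68 forms (Rx 2).
D-68: reached.
Z-80: reached.
K-7: reached.
T-47: reached.
S-10 would need X-51 (Rx 11), but X-51 never forms.
E-51: reached.
Reached: D-68, Z-80, K-7, T-47, and E-51 — 5 of the 6.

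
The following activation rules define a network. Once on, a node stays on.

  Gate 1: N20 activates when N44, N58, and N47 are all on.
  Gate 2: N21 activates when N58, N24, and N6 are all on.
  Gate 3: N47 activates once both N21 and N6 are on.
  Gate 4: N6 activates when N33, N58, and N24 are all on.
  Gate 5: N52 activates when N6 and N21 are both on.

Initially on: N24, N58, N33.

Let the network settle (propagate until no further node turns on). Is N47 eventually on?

Yes

Gate 4: N33, N58, and N24 on → N6 on.
Gate 2: N58, N24, and N6 on → N21 on.
Gate 3: N21 and N6 on → N47 on.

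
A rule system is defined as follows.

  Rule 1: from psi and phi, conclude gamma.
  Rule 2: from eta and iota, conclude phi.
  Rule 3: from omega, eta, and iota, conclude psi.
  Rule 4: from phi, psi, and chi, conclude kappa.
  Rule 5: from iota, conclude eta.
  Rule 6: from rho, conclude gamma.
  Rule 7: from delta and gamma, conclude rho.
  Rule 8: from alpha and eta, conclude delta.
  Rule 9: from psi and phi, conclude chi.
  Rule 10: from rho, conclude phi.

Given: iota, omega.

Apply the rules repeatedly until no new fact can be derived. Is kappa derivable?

From iota, Rule 5 gives eta.
omega, eta, and iota hold, so psi follows (Rule 3).
eta and iota hold, so phi follows (Rule 2).
psi and phi hold, so chi follows (Rule 9).
phi, psi, and chi hold, so kappa follows (Rule 4).

Yes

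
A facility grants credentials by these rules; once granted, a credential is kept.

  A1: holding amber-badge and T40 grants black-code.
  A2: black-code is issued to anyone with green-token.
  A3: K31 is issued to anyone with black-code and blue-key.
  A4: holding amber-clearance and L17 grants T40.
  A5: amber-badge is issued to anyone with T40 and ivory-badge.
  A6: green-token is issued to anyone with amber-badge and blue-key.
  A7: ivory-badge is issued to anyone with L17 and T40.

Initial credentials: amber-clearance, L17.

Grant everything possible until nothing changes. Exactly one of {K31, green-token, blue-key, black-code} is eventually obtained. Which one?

Holding amber-clearance and L17 grants T40 (A4).
Holding L17 and T40 grants ivory-badge (A7).
Holding T40 and ivory-badge grants amber-badge (A5).
Holding amber-badge and T40 grants black-code (A1).
K31 would need black-code and blue-key (A3), but blue-key is never granted. No rule produces blue-key, and it is not given. green-token would need amber-badge and blue-key (A6), but blue-key is never granted.

black-code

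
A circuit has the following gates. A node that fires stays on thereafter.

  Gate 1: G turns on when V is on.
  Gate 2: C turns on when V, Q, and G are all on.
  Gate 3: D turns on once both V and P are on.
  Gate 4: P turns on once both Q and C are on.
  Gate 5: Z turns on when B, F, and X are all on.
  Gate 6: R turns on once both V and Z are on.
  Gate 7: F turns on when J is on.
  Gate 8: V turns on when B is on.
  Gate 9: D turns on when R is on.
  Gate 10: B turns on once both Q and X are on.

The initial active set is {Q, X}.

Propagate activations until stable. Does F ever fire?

No

F would need J (Gate 7), but J never turns on.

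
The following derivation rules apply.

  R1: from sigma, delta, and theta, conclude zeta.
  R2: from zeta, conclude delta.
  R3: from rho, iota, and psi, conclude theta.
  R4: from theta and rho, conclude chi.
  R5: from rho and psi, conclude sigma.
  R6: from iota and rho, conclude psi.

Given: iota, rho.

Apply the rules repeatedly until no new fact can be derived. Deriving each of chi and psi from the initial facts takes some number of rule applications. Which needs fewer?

psi: iota and rho hold, so psi follows (R6). [1 rule application]
chi: iota and rho hold, so psi follows (R6). rho, iota, and psi hold, so theta follows (R3). From theta and rho, R4 gives chi. [3 rule applications]
psi needs fewer.

psi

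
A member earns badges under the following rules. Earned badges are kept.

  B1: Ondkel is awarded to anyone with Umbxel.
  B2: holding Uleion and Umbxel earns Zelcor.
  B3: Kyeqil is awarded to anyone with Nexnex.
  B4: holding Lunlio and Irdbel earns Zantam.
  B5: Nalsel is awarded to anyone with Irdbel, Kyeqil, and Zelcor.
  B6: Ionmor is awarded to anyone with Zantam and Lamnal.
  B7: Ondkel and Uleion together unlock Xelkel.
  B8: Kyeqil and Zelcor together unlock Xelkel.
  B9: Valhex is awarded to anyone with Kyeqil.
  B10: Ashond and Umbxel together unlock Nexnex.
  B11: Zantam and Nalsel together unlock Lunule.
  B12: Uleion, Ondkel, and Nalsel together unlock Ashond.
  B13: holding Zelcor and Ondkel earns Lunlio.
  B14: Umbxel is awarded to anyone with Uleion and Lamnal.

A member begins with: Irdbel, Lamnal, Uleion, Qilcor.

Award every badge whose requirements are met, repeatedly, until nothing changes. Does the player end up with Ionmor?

With Uleion and Lamnal, Umbxel is earned (B14).
With Uleion and Umbxel, Zelcor is earned (B2).
With Umbxel, Ondkel is earned (B1).
With Zelcor and Ondkel, Lunlio is earned (B13).
With Lunlio and Irdbel, Zantam is earned (B4).
With Zantam and Lamnal, Ionmor is earned (B6).

Yes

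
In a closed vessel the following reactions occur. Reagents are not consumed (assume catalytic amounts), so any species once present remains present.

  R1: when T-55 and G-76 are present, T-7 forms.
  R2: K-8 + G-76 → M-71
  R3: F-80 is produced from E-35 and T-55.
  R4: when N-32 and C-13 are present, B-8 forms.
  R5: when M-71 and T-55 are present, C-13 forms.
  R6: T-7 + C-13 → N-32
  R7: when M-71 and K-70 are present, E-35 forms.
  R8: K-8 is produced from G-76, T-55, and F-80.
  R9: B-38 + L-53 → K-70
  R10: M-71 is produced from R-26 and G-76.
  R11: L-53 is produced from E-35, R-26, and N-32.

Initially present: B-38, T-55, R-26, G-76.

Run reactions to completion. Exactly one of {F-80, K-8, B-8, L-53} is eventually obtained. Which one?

R-26 and G-76 present → M-71 forms (R10).
T-55 and G-76 present → T-7 forms (R1).
M-71 and T-55 present → C-13 forms (R5).
T-7 and C-13 present → N-32 forms (R6).
N-32 and C-13 present → B-8 forms (R4).
K-8 would need G-76, T-55, and F-80 (R8), but F-80 never forms. F-80 would need E-35 and T-55 (R3), but E-35 never forms. L-53 would need E-35, R-26, and N-32 (R11), but E-35 never forms.

B-8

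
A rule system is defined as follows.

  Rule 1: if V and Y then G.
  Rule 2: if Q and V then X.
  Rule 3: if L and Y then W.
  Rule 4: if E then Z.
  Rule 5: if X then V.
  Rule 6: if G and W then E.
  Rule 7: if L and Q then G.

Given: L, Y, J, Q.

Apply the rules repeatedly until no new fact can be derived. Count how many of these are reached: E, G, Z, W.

4

L and Q hold, so G follows (Rule 7).
L and Y hold, so W follows (Rule 3).
G and W hold, so E follows (Rule 6).
From E, Rule 4 gives Z.
E: reached.
G: reached.
Z: reached.
W: reached.
All 4 are reached.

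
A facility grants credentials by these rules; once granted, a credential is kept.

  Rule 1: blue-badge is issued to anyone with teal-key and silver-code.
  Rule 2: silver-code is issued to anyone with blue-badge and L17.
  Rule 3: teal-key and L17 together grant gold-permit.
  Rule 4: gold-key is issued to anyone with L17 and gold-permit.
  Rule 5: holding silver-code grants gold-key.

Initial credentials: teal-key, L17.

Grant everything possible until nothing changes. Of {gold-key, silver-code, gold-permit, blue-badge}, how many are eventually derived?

Holding teal-key and L17 grants gold-permit (Rule 3).
Holding L17 and gold-permit grants gold-key (Rule 4).
gold-key: reached.
silver-code would need blue-badge and L17 (Rule 2), but blue-badge is never granted.
gold-permit: reached.
blue-badge would need teal-key and silver-code (Rule 1), but silver-code is never granted.
Reached: gold-key and gold-permit — 2 of the 4.

2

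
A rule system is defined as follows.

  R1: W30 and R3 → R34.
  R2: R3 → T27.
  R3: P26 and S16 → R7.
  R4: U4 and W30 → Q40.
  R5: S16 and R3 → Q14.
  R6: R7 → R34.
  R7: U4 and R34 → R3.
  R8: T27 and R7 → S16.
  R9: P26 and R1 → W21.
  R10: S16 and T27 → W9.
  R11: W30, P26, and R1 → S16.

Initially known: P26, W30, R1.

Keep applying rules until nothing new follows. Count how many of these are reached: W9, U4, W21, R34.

P26 and R1 hold, so W21 follows (R9).
W30, P26, and R1 hold, so S16 follows (R11).
P26 and S16 hold, so R7 follows (R3).
R7 holds, so R34 follows (R6).
W9 would need S16 and T27 (R10), but T27 is never established.
No rule produces U4, and it is not given.
W21: reached.
R34: reached.
Reached: W21 and R34 — 2 of the 4.

2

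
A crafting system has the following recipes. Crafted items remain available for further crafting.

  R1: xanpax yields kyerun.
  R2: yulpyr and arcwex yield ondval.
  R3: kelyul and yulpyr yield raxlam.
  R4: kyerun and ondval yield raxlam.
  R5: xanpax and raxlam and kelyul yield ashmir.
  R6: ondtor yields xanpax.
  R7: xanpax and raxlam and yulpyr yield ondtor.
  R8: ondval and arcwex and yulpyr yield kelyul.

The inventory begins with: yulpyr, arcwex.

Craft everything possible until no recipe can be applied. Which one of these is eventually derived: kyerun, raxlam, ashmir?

Using R2, yulpyr and arcwex make ondval.
ondval and arcwex and yulpyr → kelyul (R8).
kelyul and yulpyr → raxlam (R3).
kyerun would need xanpax (R1), but xanpax is never obtained. ashmir would need xanpax, raxlam, and kelyul (R5), but xanpax is never obtained.

raxlam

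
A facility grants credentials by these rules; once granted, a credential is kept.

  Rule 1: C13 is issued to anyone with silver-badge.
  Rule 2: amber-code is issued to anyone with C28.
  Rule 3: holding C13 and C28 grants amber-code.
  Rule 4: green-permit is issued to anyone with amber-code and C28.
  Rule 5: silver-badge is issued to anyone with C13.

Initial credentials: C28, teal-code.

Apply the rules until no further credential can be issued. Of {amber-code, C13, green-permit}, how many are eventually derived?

2

Holding C28 grants amber-code (Rule 2).
Holding amber-code and C28 grants green-permit (Rule 4).
amber-code: reached.
C13 would need silver-badge (Rule 1), but silver-badge is never granted.
green-permit: reached.
Reached: amber-code and green-permit — 2 of the 3.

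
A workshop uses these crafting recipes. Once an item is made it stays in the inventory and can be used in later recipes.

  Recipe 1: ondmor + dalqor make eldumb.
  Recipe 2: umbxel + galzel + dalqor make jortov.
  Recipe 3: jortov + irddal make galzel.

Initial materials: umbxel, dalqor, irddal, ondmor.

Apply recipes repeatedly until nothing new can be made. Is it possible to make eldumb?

Yes

Using Recipe 1, ondmor and dalqor make eldumb.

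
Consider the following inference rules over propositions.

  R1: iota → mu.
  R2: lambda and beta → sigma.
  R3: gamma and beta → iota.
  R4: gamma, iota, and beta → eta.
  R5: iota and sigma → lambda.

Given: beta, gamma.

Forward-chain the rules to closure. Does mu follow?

Yes

gamma and beta hold, so iota follows (R3).
From iota, R1 gives mu.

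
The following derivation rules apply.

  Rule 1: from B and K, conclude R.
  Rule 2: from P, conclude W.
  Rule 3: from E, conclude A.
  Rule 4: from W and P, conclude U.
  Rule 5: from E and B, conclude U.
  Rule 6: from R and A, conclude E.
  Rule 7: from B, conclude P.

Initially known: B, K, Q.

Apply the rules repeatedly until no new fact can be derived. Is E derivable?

E would need R and A (Rule 6), but A is never established.

No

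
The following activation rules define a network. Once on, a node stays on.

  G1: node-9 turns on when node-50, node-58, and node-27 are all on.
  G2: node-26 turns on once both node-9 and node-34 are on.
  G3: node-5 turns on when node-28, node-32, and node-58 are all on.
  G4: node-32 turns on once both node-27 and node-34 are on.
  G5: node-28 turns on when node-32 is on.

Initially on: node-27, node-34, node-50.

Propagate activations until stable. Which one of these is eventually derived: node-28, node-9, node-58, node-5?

node-28

node-27 and node-34 are on, so node-32 turns on (G4).
node-32 is on, so node-28 turns on (G5).
node-9 would need node-50, node-58, and node-27 (G1), but node-58 never turns on. No rule produces node-58, and it is not given. node-5 would need node-28, node-32, and node-58 (G3), but node-58 never turns on.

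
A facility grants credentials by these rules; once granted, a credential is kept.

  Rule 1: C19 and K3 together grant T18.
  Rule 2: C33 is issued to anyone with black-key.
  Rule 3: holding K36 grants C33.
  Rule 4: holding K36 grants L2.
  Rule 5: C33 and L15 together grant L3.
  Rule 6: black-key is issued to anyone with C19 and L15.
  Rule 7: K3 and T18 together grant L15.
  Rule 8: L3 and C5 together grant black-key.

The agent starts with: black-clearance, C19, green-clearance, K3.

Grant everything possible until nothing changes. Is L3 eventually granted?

Yes

Holding C19 and K3 grants T18 (Rule 1).
Holding K3 and T18 grants L15 (Rule 7).
Holding C19 and L15 grants black-key (Rule 6).
Holding black-key grants C33 (Rule 2).
Holding C33 and L15 grants L3 (Rule 5).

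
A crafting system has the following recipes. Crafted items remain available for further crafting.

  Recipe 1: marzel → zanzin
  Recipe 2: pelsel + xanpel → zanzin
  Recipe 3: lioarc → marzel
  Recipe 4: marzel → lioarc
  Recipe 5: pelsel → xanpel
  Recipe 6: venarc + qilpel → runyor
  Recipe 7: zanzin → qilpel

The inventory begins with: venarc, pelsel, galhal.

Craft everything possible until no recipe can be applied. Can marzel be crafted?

No

marzel would need lioarc (Recipe 3), but lioarc is never obtained.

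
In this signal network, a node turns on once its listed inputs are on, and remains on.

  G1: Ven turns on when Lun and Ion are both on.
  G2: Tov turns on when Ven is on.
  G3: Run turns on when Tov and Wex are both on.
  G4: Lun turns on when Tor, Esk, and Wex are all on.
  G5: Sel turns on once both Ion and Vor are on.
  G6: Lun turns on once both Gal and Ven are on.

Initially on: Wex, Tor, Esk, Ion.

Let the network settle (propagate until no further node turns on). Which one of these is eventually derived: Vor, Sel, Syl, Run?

G4: Tor, Esk, and Wex on → Lun on.
G1: Lun and Ion on → Ven on.
Ven is on, so Tov turns on (G2).
Tov and Wex are on, so Run turns on (G3).
Sel would need Ion and Vor (G5), but Vor never turns on. No rule produces Vor, and it is not given. No rule produces Syl, and it is not given.

Run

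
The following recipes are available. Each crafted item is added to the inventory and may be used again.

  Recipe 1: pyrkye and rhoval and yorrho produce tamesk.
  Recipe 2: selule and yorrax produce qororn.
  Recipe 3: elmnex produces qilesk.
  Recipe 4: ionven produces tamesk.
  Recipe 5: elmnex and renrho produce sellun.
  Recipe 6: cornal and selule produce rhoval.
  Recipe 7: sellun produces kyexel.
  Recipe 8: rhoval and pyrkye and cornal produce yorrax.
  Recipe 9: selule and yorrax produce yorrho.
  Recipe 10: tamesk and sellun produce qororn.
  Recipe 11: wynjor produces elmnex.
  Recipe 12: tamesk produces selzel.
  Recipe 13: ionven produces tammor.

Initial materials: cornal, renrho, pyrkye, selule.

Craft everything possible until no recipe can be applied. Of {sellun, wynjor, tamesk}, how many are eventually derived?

Using Recipe 6, cornal and selule make rhoval.
rhoval and pyrkye and cornal → yorrax (Recipe 8).
Using Recipe 9, selule and yorrax make yorrho.
Using Recipe 1, pyrkye, rhoval, and yorrho make tamesk.
sellun would need elmnex and renrho (Recipe 5), but elmnex is never obtained.
No rule produces wynjor, and it is not given.
tamesk: reached.
Reached: tamesk — 1 of the 3.

1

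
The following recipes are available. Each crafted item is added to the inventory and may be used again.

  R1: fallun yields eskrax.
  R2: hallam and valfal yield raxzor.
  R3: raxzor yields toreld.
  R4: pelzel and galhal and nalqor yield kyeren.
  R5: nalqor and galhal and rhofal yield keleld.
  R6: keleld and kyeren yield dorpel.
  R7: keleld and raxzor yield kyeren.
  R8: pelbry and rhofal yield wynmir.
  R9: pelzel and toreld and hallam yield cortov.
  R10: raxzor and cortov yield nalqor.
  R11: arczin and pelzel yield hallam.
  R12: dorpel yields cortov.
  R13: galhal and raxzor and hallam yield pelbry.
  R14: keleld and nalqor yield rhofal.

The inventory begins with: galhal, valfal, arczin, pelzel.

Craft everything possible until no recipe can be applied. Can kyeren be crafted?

arczin and pelzel → hallam (R11).
Using R2, hallam and valfal make raxzor.
Using R3, raxzor makes toreld.
Using R9, pelzel, toreld, and hallam make cortov.
Using R10, raxzor and cortov make nalqor.
pelzel and galhal and nalqor → kyeren (R4).

Yes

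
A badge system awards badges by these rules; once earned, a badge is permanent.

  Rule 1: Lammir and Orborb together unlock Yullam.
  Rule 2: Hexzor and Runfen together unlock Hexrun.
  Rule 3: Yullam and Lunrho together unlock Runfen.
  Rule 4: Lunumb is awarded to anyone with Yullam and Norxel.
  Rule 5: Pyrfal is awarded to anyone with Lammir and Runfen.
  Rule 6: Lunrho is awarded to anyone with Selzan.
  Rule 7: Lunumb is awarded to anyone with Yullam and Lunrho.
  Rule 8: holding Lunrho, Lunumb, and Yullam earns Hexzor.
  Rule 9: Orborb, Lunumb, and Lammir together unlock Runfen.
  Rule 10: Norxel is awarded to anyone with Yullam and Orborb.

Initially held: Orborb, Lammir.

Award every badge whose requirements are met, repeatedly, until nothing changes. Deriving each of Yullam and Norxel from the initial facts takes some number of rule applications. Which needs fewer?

Yullam: With Lammir and Orborb, Yullam is earned (Rule 1). [1 rule application]
Norxel: With Lammir and Orborb, Yullam is earned (Rule 1). With Yullam and Orborb, Norxel is earned (Rule 10). [2 rule applications]
Yullam needs fewer.

Yullam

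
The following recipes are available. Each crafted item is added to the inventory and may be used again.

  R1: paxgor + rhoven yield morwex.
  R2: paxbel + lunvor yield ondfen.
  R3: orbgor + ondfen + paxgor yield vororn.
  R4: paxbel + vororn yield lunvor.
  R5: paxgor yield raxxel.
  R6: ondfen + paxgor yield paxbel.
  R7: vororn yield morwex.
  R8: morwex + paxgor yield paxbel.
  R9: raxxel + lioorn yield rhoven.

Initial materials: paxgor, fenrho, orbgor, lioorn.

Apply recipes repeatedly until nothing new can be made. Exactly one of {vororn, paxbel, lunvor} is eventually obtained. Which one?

paxbel

Using R5, paxgor makes raxxel.
raxxel + lioorn → rhoven (R9).
paxgor + rhoven → morwex (R1).
Using R8, morwex and paxgor make paxbel.
vororn would need orbgor, ondfen, and paxgor (R3), but ondfen is never obtained. lunvor would need paxbel and vororn (R4), but vororn is never obtained.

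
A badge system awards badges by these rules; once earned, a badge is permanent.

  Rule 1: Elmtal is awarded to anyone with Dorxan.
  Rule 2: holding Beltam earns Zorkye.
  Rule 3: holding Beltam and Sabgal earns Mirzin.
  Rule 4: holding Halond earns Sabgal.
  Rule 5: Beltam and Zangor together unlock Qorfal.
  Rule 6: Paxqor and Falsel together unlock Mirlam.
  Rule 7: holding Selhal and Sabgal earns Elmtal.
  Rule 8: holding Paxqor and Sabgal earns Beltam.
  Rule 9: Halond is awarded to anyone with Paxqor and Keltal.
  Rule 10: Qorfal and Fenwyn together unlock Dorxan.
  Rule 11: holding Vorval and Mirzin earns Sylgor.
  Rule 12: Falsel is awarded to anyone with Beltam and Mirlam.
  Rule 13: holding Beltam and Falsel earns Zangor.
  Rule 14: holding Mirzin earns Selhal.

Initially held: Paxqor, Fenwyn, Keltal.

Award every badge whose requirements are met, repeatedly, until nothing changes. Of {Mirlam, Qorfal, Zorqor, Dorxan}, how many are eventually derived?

Mirlam would need Paxqor and Falsel (Rule 6), but Falsel is never earned.
Qorfal would need Beltam and Zangor (Rule 5), but Zangor is never earned.
No rule produces Zorqor, and it is not given.
Dorxan would need Qorfal and Fenwyn (Rule 10), but Qorfal is never earned.
None of the 4 are reached.

0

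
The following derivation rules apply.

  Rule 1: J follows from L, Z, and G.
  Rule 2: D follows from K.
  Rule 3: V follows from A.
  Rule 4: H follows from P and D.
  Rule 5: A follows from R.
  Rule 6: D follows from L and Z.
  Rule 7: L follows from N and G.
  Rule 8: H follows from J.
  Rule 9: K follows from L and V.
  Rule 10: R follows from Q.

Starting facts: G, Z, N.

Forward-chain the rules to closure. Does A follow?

No

A would need R (Rule 5), but R is never established.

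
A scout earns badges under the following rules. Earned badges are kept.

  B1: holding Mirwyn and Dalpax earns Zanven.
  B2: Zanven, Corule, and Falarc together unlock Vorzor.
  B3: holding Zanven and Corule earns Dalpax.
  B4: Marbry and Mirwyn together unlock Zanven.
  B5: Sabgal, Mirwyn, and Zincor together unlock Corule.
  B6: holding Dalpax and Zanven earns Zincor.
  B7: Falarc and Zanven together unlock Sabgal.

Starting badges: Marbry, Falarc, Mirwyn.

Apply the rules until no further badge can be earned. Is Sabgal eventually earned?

Yes

With Marbry and Mirwyn, Zanven is earned (B4).
With Falarc and Zanven, Sabgal is earned (B7).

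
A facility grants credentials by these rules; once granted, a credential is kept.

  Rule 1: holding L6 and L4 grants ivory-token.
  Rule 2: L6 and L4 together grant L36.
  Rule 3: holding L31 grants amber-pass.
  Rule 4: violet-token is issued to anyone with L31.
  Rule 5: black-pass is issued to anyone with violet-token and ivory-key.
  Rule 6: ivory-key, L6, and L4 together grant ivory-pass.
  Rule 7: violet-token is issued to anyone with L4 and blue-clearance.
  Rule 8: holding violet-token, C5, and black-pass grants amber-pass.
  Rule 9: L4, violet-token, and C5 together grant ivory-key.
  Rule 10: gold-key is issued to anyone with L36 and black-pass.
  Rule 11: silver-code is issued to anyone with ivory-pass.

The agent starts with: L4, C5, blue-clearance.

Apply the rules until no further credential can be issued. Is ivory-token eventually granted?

ivory-token would need L6 and L4 (Rule 1), but L6 is never granted.

No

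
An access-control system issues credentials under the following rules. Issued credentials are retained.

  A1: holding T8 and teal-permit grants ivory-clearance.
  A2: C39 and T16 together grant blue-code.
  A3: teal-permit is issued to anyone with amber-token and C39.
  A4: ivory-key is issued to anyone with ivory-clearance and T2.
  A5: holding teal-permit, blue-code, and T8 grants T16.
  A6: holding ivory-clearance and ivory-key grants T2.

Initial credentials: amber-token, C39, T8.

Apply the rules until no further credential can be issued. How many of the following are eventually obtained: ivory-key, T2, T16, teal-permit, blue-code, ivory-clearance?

Holding amber-token and C39 grants teal-permit (A3).
Holding T8 and teal-permit grants ivory-clearance (A1).
ivory-key would need ivory-clearance and T2 (A4), but T2 is never granted.
T2 would need ivory-clearance and ivory-key (A6), but ivory-key is never granted.
T16 would need teal-permit, blue-code, and T8 (A5), but blue-code is never granted.
teal-permit: reached.
blue-code would need C39 and T16 (A2), but T16 is never granted.
ivory-clearance: reached.
Reached: teal-permit and ivory-clearance — 2 of the 6.

2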